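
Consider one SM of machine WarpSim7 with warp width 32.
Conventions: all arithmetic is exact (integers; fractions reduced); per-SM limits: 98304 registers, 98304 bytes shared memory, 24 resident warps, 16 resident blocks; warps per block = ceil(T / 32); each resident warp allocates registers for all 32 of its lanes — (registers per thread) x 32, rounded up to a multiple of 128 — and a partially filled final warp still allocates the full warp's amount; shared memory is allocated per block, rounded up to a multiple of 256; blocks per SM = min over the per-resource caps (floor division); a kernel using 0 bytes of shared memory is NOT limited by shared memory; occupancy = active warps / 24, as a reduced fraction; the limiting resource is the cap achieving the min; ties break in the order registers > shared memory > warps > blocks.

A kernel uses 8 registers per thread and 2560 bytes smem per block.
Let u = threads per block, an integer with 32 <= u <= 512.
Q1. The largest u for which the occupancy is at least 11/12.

Answer: u = 384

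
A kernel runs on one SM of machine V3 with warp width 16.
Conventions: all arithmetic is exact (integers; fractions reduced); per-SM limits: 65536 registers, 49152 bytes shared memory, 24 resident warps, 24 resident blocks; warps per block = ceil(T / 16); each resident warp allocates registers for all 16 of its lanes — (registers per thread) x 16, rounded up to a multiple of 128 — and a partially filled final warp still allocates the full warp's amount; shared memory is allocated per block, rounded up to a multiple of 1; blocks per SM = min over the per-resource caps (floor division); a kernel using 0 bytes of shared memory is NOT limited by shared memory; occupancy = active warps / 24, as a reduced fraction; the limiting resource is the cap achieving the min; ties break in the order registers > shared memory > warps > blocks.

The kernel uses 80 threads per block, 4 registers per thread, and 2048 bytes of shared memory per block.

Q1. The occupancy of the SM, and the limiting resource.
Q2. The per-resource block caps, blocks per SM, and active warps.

Answer: occupancy 5/6, limited by warps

registers: 102 blocks
shared memory: 24 blocks
warps: 4 blocks
blocks: 24 blocks

Answer: 4 blocks, 20 active warps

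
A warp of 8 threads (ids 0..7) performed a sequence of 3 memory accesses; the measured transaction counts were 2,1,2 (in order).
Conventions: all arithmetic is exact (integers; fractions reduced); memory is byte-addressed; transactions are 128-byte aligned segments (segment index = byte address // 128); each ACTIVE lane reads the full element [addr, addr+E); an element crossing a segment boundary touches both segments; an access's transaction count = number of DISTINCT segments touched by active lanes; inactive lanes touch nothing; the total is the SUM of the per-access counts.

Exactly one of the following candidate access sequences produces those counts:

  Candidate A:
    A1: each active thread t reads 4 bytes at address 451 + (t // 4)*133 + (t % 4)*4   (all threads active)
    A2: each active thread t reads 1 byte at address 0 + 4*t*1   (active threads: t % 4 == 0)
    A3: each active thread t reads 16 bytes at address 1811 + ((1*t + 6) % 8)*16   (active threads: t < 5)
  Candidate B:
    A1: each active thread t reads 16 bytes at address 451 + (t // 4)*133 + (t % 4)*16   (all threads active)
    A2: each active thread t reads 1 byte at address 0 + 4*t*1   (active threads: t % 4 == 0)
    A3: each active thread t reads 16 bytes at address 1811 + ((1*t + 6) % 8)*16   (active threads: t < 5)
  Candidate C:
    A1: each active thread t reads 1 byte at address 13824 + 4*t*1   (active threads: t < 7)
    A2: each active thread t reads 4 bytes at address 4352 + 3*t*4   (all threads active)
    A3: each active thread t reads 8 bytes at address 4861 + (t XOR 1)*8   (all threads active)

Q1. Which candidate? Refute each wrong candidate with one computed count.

B: A1 gives 3 transactions, not 2
C: A1 gives 1 transaction, not 2
A: all counts match (2,1,2)

Answer: A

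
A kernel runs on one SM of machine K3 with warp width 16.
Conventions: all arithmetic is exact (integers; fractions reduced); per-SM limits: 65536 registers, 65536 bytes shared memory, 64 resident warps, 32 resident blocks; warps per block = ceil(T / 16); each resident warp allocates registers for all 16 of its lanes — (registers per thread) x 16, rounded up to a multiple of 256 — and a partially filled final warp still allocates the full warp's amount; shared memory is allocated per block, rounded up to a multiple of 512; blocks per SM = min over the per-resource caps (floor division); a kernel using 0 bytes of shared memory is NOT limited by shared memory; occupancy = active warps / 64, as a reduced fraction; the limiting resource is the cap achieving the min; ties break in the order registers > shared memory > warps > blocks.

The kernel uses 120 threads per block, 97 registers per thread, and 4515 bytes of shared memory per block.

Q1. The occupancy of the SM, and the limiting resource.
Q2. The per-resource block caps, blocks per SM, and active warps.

Answer: occupancy 1/2, limited by registers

registers: 4 blocks
shared memory: 14 blocks
warps: 8 blocks
blocks: 32 blocks

Answer: 4 blocks, 32 active warps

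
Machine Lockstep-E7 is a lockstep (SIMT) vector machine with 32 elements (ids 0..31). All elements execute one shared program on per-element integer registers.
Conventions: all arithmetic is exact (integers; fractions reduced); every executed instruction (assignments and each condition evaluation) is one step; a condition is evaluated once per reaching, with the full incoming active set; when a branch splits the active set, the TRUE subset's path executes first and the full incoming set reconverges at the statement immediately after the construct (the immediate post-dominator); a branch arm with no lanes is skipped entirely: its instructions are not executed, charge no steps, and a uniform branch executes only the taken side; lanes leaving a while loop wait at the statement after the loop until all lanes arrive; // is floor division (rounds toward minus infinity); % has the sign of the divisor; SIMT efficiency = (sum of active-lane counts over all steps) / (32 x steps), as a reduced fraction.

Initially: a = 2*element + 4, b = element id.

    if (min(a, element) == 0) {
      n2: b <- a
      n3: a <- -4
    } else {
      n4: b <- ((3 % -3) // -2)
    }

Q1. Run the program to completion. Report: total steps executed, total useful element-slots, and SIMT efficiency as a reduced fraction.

Answer: 4 steps, 65 useful, 65/128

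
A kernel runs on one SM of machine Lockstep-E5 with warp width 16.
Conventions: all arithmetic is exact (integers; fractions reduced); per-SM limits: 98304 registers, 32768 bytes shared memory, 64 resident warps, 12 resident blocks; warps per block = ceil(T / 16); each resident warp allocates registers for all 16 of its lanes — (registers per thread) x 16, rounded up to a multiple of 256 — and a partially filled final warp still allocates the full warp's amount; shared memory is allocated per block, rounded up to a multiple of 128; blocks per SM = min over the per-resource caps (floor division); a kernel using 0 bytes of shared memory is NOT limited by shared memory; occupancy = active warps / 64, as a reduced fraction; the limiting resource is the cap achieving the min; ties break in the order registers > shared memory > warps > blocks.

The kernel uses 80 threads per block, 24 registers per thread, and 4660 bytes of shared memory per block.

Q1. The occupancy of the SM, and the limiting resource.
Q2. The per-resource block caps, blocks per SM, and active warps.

Answer: occupancy 15/32, limited by shared memory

registers: 38 blocks
shared memory: 6 blocks
warps: 12 blocks
blocks: 12 blocks

Answer: 6 blocks, 30 active warps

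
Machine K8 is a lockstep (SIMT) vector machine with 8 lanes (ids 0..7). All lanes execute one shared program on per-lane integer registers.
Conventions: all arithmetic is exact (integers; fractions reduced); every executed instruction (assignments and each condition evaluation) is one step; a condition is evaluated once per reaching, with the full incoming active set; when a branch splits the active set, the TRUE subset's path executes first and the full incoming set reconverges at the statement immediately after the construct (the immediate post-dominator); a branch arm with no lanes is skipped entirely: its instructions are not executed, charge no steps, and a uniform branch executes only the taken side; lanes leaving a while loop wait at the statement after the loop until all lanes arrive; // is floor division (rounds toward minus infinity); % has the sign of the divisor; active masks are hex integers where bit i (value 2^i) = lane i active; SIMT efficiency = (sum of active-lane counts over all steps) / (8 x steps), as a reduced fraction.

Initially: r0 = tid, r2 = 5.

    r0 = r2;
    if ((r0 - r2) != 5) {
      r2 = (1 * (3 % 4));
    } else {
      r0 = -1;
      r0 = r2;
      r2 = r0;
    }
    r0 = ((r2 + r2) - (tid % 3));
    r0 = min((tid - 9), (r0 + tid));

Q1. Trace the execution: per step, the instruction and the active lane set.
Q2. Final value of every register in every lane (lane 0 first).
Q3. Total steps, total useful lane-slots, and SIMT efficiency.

step 0: r0 <- r2                     0xff
step 1: eval ((r0 - r2) != 5)        0xff
step 2: r2 <- (1 * (3 % 4))          0xff
step 3: r0 <- ((r2 + r2) - (tid % 3)) 0xff
step 4: r0 <- min((tid - 9), (r0 + tid)) 0xff

Answer: 5 steps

r0: -9,-8,-7,-6,-5,-4,-3,-2
r2: 3,3,3,3,3,3,3,3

steps = 5; useful = 40; efficiency = 40/40 = 1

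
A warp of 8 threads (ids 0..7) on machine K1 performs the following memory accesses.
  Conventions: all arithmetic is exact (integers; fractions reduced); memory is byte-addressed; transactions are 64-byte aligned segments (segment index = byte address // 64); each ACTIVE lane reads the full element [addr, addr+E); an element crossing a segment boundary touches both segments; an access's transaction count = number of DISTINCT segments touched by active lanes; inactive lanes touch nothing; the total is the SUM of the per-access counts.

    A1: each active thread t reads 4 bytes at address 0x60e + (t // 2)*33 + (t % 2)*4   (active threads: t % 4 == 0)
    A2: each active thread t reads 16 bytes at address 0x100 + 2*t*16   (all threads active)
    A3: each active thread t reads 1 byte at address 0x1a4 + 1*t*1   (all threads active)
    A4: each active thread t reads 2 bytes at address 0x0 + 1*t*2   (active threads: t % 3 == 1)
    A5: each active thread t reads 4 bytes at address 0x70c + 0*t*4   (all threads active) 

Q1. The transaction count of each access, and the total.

A1: 2 transactions
A2: 4 transactions
A3: 1 transaction
A4: 1 transaction
A5: 1 transaction

Answer: 2,4,1,1,1; total 9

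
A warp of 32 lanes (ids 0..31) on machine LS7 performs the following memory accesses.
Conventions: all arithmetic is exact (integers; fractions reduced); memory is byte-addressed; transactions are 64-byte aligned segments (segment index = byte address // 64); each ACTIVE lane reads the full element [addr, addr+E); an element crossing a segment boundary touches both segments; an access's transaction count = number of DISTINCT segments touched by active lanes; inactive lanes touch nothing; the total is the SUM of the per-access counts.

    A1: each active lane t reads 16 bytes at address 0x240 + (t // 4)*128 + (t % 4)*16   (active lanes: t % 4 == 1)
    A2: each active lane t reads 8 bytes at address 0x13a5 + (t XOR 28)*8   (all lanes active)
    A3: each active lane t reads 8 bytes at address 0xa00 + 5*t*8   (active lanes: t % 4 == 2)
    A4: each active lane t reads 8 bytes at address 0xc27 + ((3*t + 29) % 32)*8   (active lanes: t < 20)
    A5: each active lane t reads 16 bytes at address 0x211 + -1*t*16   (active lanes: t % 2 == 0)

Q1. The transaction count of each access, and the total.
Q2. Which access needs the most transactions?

A1: 8 transactions
A2: 5 transactions
A3: 8 transactions
A4: 5 transactions
A5: 9 transactions

Answer: 8,5,8,5,9; total 35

Answer: A5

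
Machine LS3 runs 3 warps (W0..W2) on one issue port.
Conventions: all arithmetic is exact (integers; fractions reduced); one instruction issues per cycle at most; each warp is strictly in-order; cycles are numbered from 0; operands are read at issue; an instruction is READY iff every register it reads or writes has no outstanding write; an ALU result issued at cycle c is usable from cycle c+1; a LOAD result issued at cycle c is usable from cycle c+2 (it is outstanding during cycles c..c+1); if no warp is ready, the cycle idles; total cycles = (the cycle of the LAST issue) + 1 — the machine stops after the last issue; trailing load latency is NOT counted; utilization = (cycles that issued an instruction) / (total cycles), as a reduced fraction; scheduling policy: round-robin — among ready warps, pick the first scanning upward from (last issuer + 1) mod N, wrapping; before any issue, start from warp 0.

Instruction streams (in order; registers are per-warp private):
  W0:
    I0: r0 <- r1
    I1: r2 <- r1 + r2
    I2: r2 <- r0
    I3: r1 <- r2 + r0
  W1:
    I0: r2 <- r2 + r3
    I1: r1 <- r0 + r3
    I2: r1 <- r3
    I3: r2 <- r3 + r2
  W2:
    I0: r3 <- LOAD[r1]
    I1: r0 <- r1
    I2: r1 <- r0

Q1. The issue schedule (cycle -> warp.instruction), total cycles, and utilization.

cycle 0: W0.I0
cycle 1: W1.I0
cycle 2: W2.I0
cycle 3: W0.I1
cycle 4: W1.I1
cycle 5: W2.I1
cycle 6: W0.I2
cycle 7: W1.I2
cycle 8: W2.I2
cycle 9: W0.I3
cycle 10: W1.I3

Answer: 11 cycles, utilization 1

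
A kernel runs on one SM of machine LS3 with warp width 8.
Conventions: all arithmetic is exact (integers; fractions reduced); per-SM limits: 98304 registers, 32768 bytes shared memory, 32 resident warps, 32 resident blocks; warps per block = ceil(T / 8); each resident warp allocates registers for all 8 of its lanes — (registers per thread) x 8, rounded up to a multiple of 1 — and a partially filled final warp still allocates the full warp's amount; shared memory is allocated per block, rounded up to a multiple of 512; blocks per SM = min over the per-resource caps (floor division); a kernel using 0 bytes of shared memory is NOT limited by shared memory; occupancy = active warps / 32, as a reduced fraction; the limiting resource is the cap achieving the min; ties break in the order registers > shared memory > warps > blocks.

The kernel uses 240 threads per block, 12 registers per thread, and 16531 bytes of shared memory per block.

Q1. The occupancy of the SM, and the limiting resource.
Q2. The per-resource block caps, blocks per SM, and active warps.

Answer: occupancy 15/16, limited by shared memory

registers: 34 blocks
shared memory: 1 block
warps: 1 block
blocks: 32 blocks

Answer: 1 block, 30 active warps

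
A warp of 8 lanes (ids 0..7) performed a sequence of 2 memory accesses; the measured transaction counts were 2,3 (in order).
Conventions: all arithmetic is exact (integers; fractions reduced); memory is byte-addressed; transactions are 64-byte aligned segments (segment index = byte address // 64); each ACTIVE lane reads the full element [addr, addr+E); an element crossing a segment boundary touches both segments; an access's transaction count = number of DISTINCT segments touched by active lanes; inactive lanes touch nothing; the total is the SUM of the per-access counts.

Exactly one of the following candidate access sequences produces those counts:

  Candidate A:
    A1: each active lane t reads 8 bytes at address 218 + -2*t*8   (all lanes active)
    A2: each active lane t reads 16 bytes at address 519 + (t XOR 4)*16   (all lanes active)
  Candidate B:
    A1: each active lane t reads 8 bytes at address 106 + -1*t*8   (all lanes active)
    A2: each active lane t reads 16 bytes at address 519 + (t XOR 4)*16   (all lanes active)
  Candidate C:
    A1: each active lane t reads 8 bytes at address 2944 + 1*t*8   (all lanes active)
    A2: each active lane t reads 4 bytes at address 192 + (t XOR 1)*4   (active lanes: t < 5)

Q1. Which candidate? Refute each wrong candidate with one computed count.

A: A1 gives 3 transactions, not 2
C: A1 gives 1 transaction, not 2
B: all counts match (2,3)

Answer: B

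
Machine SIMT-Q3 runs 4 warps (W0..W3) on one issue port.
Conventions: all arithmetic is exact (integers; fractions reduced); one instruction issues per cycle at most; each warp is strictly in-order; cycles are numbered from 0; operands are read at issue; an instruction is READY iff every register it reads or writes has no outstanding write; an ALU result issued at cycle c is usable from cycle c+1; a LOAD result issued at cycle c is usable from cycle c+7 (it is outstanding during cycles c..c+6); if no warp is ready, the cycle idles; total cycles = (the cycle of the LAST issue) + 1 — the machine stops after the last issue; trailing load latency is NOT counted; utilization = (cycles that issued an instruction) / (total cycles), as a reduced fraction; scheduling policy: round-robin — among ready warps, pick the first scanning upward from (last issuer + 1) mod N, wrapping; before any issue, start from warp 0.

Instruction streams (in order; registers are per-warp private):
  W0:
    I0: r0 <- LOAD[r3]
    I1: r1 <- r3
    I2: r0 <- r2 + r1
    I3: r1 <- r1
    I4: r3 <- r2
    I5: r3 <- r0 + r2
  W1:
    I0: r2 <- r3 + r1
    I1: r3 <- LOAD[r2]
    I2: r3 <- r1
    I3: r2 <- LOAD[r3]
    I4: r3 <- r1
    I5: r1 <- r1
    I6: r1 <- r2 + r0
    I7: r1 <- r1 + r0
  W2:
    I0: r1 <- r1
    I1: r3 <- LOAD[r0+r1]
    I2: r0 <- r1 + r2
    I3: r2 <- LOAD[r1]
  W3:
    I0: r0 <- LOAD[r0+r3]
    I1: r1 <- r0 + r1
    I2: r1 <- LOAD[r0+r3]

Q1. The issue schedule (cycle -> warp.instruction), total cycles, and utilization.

cycle 0: W0.I0
cycle 1: W1.I0
cycle 2: W2.I0
cycle 3: W3.I0
cycle 4: W0.I1
cycle 5: W1.I1
cycle 6: W2.I1
cycle 7: W0.I2
cycle 8: W2.I2
cycle 9: W0.I3
cycle 10: W2.I3
cycle 11: W3.I1
cycle 12: W0.I4
cycle 13: W1.I2
cycle 14: W3.I2
cycle 15: W0.I5
cycle 16: W1.I3
cycle 17: W1.I4
cycle 18: W1.I5
cycle 19: idle
cycle 20: idle
cycle 21: idle
cycle 22: idle
cycle 23: W1.I6
cycle 24: W1.I7

Answer: 25 cycles, utilization 21/25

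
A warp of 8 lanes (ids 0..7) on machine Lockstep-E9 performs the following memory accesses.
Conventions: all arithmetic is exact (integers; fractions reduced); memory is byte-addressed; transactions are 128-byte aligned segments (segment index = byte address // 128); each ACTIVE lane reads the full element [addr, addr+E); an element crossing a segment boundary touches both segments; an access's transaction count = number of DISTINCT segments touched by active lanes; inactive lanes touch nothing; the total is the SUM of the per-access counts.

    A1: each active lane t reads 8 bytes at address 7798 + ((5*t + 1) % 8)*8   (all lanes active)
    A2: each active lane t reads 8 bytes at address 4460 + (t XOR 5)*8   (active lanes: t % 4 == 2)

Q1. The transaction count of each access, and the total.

A1: 2 transactions
A2: 1 transaction

Answer: 2,1; total 3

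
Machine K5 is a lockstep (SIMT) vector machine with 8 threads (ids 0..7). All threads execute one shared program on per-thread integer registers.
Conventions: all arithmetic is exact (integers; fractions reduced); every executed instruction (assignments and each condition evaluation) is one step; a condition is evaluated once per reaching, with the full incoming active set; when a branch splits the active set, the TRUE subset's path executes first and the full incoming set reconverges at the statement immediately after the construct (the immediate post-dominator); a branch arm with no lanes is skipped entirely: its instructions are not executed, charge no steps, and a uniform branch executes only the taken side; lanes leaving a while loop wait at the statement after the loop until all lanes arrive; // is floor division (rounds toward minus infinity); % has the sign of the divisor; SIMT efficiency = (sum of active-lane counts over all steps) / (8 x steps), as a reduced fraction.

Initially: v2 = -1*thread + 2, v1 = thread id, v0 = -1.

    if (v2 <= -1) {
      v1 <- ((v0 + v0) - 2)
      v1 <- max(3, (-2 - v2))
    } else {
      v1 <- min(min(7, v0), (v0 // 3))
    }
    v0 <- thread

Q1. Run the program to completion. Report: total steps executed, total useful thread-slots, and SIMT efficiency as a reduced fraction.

Answer: 5 steps, 29 useful, 29/40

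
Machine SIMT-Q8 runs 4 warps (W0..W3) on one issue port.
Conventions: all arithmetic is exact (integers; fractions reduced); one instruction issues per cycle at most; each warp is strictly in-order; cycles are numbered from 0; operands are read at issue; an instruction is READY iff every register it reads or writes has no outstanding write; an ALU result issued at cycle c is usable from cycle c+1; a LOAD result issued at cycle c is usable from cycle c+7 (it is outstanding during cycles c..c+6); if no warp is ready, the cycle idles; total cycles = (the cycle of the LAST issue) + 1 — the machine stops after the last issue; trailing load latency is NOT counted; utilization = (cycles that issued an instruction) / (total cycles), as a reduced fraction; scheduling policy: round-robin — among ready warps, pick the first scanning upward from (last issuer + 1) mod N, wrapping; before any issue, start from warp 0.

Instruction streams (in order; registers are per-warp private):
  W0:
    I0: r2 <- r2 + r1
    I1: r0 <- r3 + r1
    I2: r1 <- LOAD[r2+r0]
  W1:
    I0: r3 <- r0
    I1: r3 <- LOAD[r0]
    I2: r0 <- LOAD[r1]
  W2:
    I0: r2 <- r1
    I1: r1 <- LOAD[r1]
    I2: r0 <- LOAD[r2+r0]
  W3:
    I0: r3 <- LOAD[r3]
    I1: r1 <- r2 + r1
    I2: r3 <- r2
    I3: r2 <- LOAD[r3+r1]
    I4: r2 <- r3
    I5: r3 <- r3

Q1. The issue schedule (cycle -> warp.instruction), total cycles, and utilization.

cycle 0: W0.I0
cycle 1: W1.I0
cycle 2: W2.I0
cycle 3: W3.I0
cycle 4: W0.I1
cycle 5: W1.I1
cycle 6: W2.I1
cycle 7: W3.I1
cycle 8: W0.I2
cycle 9: W1.I2
cycle 10: W2.I2
cycle 11: W3.I2
cycle 12: W3.I3
cycle 13: idle
cycle 14: idle
cycle 15: idle
cycle 16: idle
cycle 17: idle
cycle 18: idle
cycle 19: W3.I4
cycle 20: W3.I5

Answer: 21 cycles, utilization 5/7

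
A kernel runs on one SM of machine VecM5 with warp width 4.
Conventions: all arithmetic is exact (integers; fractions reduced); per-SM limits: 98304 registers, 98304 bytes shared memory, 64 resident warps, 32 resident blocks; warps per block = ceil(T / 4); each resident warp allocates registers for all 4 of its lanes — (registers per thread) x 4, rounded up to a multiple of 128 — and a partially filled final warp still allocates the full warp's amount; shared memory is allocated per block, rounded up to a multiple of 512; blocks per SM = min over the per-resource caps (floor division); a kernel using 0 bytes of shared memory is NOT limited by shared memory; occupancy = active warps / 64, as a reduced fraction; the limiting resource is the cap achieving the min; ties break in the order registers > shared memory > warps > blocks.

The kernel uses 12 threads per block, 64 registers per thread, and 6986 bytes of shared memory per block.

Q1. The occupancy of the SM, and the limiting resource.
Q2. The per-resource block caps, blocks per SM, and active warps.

Answer: occupancy 39/64, limited by shared memory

registers: 128 blocks
shared memory: 13 blocks
warps: 21 blocks
blocks: 32 blocks

Answer: 13 blocks, 39 active warps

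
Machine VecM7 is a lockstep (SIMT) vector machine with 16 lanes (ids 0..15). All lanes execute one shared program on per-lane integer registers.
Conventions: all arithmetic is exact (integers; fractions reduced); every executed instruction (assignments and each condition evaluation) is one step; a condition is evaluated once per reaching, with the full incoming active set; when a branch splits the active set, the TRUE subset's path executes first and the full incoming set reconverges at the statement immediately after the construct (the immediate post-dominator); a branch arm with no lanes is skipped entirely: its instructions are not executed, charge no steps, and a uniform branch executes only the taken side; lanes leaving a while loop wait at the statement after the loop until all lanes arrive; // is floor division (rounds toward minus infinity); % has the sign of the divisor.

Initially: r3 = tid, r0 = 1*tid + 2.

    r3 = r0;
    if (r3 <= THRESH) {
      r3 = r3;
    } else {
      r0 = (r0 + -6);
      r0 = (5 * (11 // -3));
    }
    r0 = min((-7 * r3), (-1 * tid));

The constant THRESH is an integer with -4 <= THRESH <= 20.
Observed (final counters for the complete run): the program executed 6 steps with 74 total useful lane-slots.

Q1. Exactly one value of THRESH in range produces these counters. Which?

Answer: THRESH = 7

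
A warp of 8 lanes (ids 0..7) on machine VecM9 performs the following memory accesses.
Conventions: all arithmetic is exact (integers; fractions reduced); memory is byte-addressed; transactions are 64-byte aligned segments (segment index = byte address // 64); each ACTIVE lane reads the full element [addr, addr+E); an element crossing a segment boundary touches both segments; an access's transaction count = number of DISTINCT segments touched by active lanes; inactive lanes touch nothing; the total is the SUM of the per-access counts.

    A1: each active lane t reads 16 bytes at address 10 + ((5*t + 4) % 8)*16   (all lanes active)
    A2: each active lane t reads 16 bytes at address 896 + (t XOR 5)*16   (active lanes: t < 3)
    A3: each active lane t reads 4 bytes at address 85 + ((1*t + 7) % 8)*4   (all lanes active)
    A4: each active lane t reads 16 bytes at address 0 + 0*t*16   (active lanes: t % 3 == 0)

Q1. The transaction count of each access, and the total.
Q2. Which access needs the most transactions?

A1: 3 transactions
A2: 1 transaction
A3: 1 transaction
A4: 1 transaction

Answer: 3,1,1,1; total 6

Answer: A1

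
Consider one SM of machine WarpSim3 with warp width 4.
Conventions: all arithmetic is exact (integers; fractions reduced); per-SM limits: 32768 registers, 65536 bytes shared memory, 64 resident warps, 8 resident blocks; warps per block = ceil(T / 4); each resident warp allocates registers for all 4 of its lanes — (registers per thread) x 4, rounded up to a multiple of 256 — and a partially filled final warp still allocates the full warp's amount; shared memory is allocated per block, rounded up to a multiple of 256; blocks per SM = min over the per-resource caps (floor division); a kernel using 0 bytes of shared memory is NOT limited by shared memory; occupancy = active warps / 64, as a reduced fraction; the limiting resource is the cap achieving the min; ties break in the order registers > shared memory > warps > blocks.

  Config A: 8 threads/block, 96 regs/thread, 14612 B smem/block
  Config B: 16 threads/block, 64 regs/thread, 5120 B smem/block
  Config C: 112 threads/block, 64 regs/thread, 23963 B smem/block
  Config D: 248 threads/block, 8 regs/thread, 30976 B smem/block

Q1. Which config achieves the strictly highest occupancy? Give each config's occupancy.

occupancies: A 1/8, B 1/2, C 7/8, D 31/32

Answer: D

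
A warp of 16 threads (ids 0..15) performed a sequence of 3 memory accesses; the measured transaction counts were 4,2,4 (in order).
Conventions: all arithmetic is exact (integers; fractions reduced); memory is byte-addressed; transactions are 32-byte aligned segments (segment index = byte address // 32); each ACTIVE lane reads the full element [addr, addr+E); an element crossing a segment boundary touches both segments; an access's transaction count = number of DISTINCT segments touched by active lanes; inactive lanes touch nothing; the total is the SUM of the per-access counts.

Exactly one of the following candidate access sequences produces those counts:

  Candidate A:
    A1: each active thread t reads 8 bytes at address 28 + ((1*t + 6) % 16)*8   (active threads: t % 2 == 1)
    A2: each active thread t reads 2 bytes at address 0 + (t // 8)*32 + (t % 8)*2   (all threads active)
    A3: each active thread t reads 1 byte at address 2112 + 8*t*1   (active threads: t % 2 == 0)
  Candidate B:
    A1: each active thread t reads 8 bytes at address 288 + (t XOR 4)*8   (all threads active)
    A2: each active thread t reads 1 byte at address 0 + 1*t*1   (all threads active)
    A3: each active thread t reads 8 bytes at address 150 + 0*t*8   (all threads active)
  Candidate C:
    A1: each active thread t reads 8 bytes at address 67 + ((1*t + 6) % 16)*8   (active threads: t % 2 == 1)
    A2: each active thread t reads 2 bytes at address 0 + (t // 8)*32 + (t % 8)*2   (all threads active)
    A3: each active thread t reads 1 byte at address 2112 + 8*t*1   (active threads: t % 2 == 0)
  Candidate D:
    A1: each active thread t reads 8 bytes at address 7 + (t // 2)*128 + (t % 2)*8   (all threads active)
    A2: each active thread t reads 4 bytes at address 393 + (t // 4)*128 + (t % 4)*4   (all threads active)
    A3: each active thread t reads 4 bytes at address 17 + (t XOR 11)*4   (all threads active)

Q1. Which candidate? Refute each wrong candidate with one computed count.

B: A2 gives 1 transaction, not 2
C: A1 gives 5 transactions, not 4
D: A1 gives 8 transactions, not 4
A: all counts match (4,2,4)

Answer: A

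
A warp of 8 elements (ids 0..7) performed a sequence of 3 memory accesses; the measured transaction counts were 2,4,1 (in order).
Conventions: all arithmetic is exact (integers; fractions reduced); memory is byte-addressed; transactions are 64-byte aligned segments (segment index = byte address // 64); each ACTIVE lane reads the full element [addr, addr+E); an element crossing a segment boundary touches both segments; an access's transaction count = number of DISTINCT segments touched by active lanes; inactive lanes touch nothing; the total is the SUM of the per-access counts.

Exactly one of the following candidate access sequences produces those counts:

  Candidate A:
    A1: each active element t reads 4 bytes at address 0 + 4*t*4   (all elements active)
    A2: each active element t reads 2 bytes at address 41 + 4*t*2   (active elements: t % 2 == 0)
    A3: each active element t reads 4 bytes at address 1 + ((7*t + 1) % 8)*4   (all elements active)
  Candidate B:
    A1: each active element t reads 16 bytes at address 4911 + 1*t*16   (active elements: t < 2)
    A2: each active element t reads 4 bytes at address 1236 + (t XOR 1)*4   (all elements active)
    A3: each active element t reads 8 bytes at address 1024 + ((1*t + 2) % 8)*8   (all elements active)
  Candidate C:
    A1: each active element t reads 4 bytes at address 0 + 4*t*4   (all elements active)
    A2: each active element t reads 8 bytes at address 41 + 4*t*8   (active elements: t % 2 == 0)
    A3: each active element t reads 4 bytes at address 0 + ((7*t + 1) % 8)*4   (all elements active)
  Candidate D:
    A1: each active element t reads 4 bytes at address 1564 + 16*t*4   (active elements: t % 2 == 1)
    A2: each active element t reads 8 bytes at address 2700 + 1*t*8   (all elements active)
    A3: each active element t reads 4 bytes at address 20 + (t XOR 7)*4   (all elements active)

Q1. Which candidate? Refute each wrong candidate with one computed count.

A: A2 gives 2 transactions, not 4
B: A2 gives 1 transaction, not 4
D: A1 gives 4 transactions, not 2
C: all counts match (2,4,1)

Answer: C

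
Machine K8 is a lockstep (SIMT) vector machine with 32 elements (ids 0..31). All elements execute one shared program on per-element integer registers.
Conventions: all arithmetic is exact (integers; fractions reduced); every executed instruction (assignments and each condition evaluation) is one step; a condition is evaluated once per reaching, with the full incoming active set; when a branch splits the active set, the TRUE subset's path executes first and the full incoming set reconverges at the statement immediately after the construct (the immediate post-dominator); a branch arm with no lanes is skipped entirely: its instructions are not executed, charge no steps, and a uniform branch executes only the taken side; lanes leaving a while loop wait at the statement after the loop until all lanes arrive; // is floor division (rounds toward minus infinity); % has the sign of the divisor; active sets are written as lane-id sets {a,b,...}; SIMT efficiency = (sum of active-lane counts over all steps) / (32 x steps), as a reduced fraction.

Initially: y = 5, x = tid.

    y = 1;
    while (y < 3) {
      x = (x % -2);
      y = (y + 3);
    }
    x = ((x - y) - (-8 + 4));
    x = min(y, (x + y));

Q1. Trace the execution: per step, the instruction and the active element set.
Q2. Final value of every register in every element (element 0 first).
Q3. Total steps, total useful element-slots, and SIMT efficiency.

step 0: y <- 1                       {0,1,2,3,4,5,6,7,8,9,10,11,12,13,14,15,16,17,18,19,20,21,22,23,24,25,26,27,28,29,30,31}
step 1: eval (y < 3)                 {0,1,2,3,4,5,6,7,8,9,10,11,12,13,14,15,16,17,18,19,20,21,22,23,24,25,26,27,28,29,30,31}
step 2: x <- (x % -2)                {0,1,2,3,4,5,6,7,8,9,10,11,12,13,14,15,16,17,18,19,20,21,22,23,24,25,26,27,28,29,30,31}
step 3: y <- (y + 3)                 {0,1,2,3,4,5,6,7,8,9,10,11,12,13,14,15,16,17,18,19,20,21,22,23,24,25,26,27,28,29,30,31}
step 4: eval (y < 3)                 {0,1,2,3,4,5,6,7,8,9,10,11,12,13,14,15,16,17,18,19,20,21,22,23,24,25,26,27,28,29,30,31}
step 5: x <- ((x - y) - (-8 + 4))    {0,1,2,3,4,5,6,7,8,9,10,11,12,13,14,15,16,17,18,19,20,21,22,23,24,25,26,27,28,29,30,31}
step 6: x <- min(y, (x + y))         {0,1,2,3,4,5,6,7,8,9,10,11,12,13,14,15,16,17,18,19,20,21,22,23,24,25,26,27,28,29,30,31}

Answer: 7 steps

y: 4,4,4,4,4,4,4,4,4,4,4,4,4,4,4,4,4,4,4,4,4,4,4,4,4,4,4,4,4,4,4,4
x: 4,3,4,3,4,3,4,3,4,3,4,3,4,3,4,3,4,3,4,3,4,3,4,3,4,3,4,3,4,3,4,3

steps = 7; useful = 224; efficiency = 224/224 = 1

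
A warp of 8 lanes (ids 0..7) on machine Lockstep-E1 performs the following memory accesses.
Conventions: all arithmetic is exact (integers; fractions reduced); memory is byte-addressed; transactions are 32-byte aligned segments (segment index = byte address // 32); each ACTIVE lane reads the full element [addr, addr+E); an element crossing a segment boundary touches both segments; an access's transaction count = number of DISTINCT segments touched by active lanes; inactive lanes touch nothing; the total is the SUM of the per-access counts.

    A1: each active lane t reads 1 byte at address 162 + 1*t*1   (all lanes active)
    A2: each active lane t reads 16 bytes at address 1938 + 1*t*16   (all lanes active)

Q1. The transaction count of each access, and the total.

A1: 1 transaction
A2: 5 transactions

Answer: 1,5; total 6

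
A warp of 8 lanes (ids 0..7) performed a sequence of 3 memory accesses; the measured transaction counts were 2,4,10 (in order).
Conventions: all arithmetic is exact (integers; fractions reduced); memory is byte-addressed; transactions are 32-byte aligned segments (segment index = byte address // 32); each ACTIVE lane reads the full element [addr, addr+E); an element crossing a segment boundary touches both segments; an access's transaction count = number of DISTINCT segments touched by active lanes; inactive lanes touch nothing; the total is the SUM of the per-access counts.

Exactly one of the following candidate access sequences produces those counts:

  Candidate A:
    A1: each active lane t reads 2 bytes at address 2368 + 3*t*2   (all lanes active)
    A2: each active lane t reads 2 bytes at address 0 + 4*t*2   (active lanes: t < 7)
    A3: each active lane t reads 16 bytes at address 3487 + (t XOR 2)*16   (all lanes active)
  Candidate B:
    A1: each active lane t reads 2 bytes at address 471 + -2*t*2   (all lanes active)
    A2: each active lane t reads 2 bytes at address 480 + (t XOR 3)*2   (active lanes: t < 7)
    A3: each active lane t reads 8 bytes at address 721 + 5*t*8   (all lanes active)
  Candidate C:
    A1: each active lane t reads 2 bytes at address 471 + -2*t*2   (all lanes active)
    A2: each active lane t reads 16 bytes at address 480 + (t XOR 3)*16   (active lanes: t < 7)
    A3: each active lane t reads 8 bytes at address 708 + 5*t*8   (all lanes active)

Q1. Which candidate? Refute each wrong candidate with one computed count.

A: A2 gives 2 transactions, not 4
B: A2 gives 1 transaction, not 4
C: all counts match (2,4,10)

Answer: C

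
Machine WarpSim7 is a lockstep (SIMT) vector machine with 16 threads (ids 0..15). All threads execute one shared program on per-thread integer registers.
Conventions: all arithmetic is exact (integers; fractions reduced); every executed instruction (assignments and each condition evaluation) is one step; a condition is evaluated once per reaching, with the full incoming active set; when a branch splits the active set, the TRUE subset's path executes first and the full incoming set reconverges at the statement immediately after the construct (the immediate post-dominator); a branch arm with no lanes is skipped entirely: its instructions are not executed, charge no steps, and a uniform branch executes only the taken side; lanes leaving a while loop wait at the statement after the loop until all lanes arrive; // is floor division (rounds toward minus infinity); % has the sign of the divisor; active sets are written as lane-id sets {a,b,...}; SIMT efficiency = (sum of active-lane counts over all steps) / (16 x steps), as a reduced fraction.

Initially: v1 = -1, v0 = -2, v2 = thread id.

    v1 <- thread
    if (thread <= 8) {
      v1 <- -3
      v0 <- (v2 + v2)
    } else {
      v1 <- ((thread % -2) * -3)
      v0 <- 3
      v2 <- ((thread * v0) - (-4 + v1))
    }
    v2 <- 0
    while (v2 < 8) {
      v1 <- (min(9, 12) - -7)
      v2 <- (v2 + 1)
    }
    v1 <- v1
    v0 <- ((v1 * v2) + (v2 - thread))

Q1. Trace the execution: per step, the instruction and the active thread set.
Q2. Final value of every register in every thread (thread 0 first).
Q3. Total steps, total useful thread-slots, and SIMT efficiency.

step 0: v1 <- thread                 {0,1,2,3,4,5,6,7,8,9,10,11,12,13,14,15}
step 1: eval (thread <= 8)           {0,1,2,3,4,5,6,7,8,9,10,11,12,13,14,15}
step 2: v1 <- -3                     {0,1,2,3,4,5,6,7,8}
step 3: v0 <- (v2 + v2)              {0,1,2,3,4,5,6,7,8}
step 4: v1 <- ((thread % -2) * -3)   {9,10,11,12,13,14,15}
step 5: v0 <- 3                      {9,10,11,12,13,14,15}
step 6: v2 <- ((thread * v0) - (-4 + v1)) {9,10,11,12,13,14,15}
step 7: v2 <- 0                      {0,1,2,3,4,5,6,7,8,9,10,11,12,13,14,15}
step 8: eval (v2 < 8)                {0,1,2,3,4,5,6,7,8,9,10,11,12,13,14,15}
step 9: v1 <- (min(9, 12) - -7)      {0,1,2,3,4,5,6,7,8,9,10,11,12,13,14,15}
step 10: v2 <- (v2 + 1)               {0,1,2,3,4,5,6,7,8,9,10,11,12,13,14,15}
step 11: eval (v2 < 8)                {0,1,2,3,4,5,6,7,8,9,10,11,12,13,14,15}
step 12: v1 <- (min(9, 12) - -7)      {0,1,2,3,4,5,6,7,8,9,10,11,12,13,14,15}
step 13: v2 <- (v2 + 1)               {0,1,2,3,4,5,6,7,8,9,10,11,12,13,14,15}
step 14: eval (v2 < 8)                {0,1,2,3,4,5,6,7,8,9,10,11,12,13,14,15}
step 15: v1 <- (min(9, 12) - -7)      {0,1,2,3,4,5,6,7,8,9,10,11,12,13,14,15}
step 16: v2 <- (v2 + 1)               {0,1,2,3,4,5,6,7,8,9,10,11,12,13,14,15}
step 17: eval (v2 < 8)                {0,1,2,3,4,5,6,7,8,9,10,11,12,13,14,15}
step 18: v1 <- (min(9, 12) - -7)      {0,1,2,3,4,5,6,7,8,9,10,11,12,13,14,15}
step 19: v2 <- (v2 + 1)               {0,1,2,3,4,5,6,7,8,9,10,11,12,13,14,15}
step 20: eval (v2 < 8)                {0,1,2,3,4,5,6,7,8,9,10,11,12,13,14,15}
step 21: v1 <- (min(9, 12) - -7)      {0,1,2,3,4,5,6,7,8,9,10,11,12,13,14,15}
step 22: v2 <- (v2 + 1)               {0,1,2,3,4,5,6,7,8,9,10,11,12,13,14,15}
step 23: eval (v2 < 8)                {0,1,2,3,4,5,6,7,8,9,10,11,12,13,14,15}
step 24: v1 <- (min(9, 12) - -7)      {0,1,2,3,4,5,6,7,8,9,10,11,12,13,14,15}
step 25: v2 <- (v2 + 1)               {0,1,2,3,4,5,6,7,8,9,10,11,12,13,14,15}
step 26: eval (v2 < 8)                {0,1,2,3,4,5,6,7,8,9,10,11,12,13,14,15}
step 27: v1 <- (min(9, 12) - -7)      {0,1,2,3,4,5,6,7,8,9,10,11,12,13,14,15}
step 28: v2 <- (v2 + 1)               {0,1,2,3,4,5,6,7,8,9,10,11,12,13,14,15}
step 29: eval (v2 < 8)                {0,1,2,3,4,5,6,7,8,9,10,11,12,13,14,15}
step 30: v1 <- (min(9, 12) - -7)      {0,1,2,3,4,5,6,7,8,9,10,11,12,13,14,15}
step 31: v2 <- (v2 + 1)               {0,1,2,3,4,5,6,7,8,9,10,11,12,13,14,15}
step 32: eval (v2 < 8)                {0,1,2,3,4,5,6,7,8,9,10,11,12,13,14,15}
step 33: v1 <- v1                     {0,1,2,3,4,5,6,7,8,9,10,11,12,13,14,15}
step 34: v0 <- ((v1 * v2) + (v2 - thread)) {0,1,2,3,4,5,6,7,8,9,10,11,12,13,14,15}

Answer: 35 steps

v1: 16,16,16,16,16,16,16,16,16,16,16,16,16,16,16,16
v0: 136,135,134,133,132,131,130,129,128,127,126,125,124,123,122,121
v2: 8,8,8,8,8,8,8,8,8,8,8,8,8,8,8,8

steps = 35; useful = 519; efficiency = 519/560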